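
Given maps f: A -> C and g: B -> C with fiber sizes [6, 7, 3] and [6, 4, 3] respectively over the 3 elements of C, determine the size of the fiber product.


The pullback A x_C B consists of pairs (a, b) with f(a) = g(b).
For each element c in C, the fiber product has |f^-1(c)| * |g^-1(c)| elements.
Summing over C: 6 * 6 + 7 * 4 + 3 * 3
= 36 + 28 + 9 = 73

73


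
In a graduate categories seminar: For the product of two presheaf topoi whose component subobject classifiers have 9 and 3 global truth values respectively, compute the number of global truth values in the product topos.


In a product of presheaf topoi E_1 x E_2, the subobject classifier
is Omega = Omega_1 x Omega_2 (componentwise), so
|Omega(top)| = |Omega_1(top_1)| * |Omega_2(top_2)|.
= 9 * 3 = 27.

27


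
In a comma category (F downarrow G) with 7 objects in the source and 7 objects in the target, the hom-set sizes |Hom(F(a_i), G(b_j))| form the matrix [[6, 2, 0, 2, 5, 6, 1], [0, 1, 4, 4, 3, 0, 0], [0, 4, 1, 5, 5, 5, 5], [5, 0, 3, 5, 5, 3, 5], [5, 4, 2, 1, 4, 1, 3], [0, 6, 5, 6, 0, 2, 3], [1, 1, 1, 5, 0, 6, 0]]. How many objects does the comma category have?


Objects of (F downarrow G) are triples (a, b, h: F(a)->G(b)).
The count equals the sum of all entries in the hom-matrix.
sum(row 0) = 22
sum(row 1) = 12
sum(row 2) = 25
sum(row 3) = 26
sum(row 4) = 20
sum(row 5) = 22
sum(row 6) = 14
Grand total = 141

141


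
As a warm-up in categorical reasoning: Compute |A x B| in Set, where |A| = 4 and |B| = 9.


In Set, the product A x B is the Cartesian product.
By the universal property, |A x B| = |A| * |B|.
|A x B| = 4 * 9 = 36

36


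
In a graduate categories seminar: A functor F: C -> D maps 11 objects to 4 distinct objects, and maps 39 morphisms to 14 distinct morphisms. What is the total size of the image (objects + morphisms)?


The image of F consists of distinct objects and distinct morphisms.
|Im(F)| on objects = 4
|Im(F)| on morphisms = 14
Total image cardinality = 4 + 14 = 18

18


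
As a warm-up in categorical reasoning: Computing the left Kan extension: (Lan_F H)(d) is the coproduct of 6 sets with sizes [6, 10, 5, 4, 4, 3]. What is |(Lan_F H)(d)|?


Pointwise, the left Kan extension (Lan_F H)(d) is the colimit, indexed
by the comma category (F downarrow d), of H composed with the
projection (F downarrow d) -> C. Here that colimit is given
as a coproduct (disjoint union) of sets, so its cardinality is the
sum of the sizes of the summands.
Coproduct of sets with sizes: 6 + 10 + 5 + 4 + 4 + 3
= 32

32


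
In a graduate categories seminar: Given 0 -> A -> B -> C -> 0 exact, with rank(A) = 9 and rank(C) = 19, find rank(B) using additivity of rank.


For a short exact sequence 0 -> A -> B -> C -> 0,
rank is additive: rank(B) = rank(A) + rank(C).
rank(B) = 9 + 19 = 28

28


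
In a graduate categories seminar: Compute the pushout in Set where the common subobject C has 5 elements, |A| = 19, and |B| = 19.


The pushout A +_C B identifies the images of C in A and B.
|A +_C B| = |A| + |B| - |C| (for injections).
= 19 + 19 - 5 = 33

33


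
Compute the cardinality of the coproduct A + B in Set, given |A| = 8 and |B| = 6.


In Set, the coproduct A + B is the disjoint union.
|A + B| = |A| + |B| = 8 + 6 = 14

14


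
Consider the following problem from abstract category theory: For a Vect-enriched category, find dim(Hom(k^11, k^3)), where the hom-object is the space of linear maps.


In Vect-enriched categories, Hom(k^n, k^m) is the space of m x n matrices.
dim(Hom(k^11, k^3)) = 3 * 11 = 33

33


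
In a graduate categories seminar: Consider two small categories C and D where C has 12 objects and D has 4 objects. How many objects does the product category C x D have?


The product category C x D has objects that are pairs (c, d).
Number of pairs = |Ob(C)| * |Ob(D)| = 12 * 4 = 48

48


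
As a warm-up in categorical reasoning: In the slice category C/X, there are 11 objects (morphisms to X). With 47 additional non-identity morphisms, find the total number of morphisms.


In the slice category C/X, objects are morphisms to X.
Identity morphisms: 11 (one per object of C/X).
Non-identity morphisms: 47.
Total = 11 + 47 = 58

58


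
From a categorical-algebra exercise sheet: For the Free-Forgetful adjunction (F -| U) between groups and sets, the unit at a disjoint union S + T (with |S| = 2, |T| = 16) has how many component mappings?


The unit eta_X: X -> U(F(X)) of the Free-Forgetful adjunction
maps each element of X to a generator of F(X). For X = S + T (disjoint
union in Set), |S + T| = |S| + |T|.
Total mappings = 2 + 16 = 18.

18


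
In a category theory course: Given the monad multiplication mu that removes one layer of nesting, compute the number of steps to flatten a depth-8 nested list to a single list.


Each application of mu: T^2 -> T removes one layer of nesting.
Starting at depth 8 (i.e., T^8(X)), we need to reach T(X).
Number of mu applications = 8 - 1 = 7

7


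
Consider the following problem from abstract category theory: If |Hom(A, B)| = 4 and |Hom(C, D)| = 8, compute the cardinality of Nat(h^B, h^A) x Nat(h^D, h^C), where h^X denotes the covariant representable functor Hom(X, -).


By the Yoneda lemma, Nat(h^B, h^A) is isomorphic to Hom(A, B),
so |Nat(h^B, h^A)| = |Hom(A, B)| and |Nat(h^D, h^C)| = |Hom(C, D)|.
|Hom(A, B)| = 4, |Hom(C, D)| = 8.
|Nat(h^B, h^A) x Nat(h^D, h^C)| = 4 * 8 = 32

32


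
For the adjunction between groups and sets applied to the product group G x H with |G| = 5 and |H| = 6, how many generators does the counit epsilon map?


The counit epsilon_K: F(U(K)) -> K of the Free-Forgetful adjunction
maps |K| generators of F(U(K)) into K. For K = G x H (the product group),
|G x H| = |G| * |H|.
Total generators mapped = 5 * 6 = 30.

30


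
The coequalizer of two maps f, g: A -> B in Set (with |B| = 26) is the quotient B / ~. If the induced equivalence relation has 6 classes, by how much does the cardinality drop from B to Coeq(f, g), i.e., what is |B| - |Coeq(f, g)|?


The coequalizer Coeq(f, g) = B / ~ has one element per equivalence class.
|B| = 26, |Coeq(f, g)| = 6.
|B| - |Coeq(f, g)| = 26 - 6 = 20.

20


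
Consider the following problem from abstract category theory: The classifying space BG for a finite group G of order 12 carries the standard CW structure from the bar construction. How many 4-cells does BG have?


In the bar-construction CW model of BG, the n-cells are indexed by
n-tuples [g_1|...|g_n] of non-identity elements of G (degenerate
simplices with some g_i = e do not contribute cells), so there are
(|G| - 1)^n n-cells.
For dim = 4 with |G| = 12:
cells = (12 - 1)^4 = 11^4 = 14641

14641


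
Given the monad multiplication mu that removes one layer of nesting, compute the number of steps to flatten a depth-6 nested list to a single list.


Each application of mu: T^2 -> T removes one layer of nesting.
Starting at depth 6 (i.e., T^6(X)), we need to reach T(X).
Number of mu applications = 6 - 1 = 5

5


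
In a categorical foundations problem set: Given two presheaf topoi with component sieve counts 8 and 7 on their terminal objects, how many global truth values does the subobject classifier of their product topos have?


In a product of presheaf topoi E_1 x E_2, the subobject classifier
is Omega = Omega_1 x Omega_2 (componentwise), so
|Omega(top)| = |Omega_1(top_1)| * |Omega_2(top_2)|.
= 8 * 7 = 56.

56


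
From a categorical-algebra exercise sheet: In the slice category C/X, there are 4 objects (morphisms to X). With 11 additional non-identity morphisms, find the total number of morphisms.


In the slice category C/X, objects are morphisms to X.
Identity morphisms: 4 (one per object of C/X).
Non-identity morphisms: 11.
Total = 4 + 11 = 15

15


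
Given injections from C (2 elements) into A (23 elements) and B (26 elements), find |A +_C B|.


The pushout A +_C B identifies the images of C in A and B.
|A +_C B| = |A| + |B| - |C| (for injections).
= 23 + 26 - 2 = 47

47


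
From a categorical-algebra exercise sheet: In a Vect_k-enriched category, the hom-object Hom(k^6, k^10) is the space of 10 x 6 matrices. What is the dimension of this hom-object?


In Vect-enriched categories, Hom(k^n, k^m) is the space of m x n matrices.
dim(Hom(k^6, k^10)) = 10 * 6 = 60

60


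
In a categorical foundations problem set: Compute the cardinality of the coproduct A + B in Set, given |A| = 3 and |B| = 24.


In Set, the coproduct A + B is the disjoint union.
|A + B| = |A| + |B| = 3 + 24 = 27

27


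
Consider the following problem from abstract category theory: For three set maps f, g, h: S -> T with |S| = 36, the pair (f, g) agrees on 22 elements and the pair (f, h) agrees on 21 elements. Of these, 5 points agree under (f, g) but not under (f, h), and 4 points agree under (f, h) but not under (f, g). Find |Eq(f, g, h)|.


Eq(f, g, h) is the triple-agreement set: points in S where all three
maps take the same value. Using inclusion-exclusion on the pairwise data:
Pair (f, g) agrees on 22 points; pair (f, h) on 21 points.
Points agreeing under (f, g) but not (f, h) = 5; under (f, h) but not (f, g) = 4.
Triple-agreement = agreement-in-(f, g) minus points that agree under (f, g) but not (f, h):
|Eq(f, g, h)| = 22 - 5 = 17
(cross-check via (f, h): 21 - 4 = 17.)

17


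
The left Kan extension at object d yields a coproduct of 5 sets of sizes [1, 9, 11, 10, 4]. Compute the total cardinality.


Pointwise, the left Kan extension (Lan_F H)(d) is the colimit, indexed
by the comma category (F downarrow d), of H composed with the
projection (F downarrow d) -> C. Here that colimit is given
as a coproduct (disjoint union) of sets, so its cardinality is the
sum of the sizes of the summands.
Coproduct of sets with sizes: 1 + 9 + 11 + 10 + 4
= 35

35


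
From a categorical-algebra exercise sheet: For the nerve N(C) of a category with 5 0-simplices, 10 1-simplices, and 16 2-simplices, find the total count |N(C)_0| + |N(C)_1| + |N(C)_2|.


The 2-skeleton of the nerve N(C) consists of simplices in dimensions 0, 1, 2:
  |N(C)_0| = 5 (objects)
  |N(C)_1| = 10 (morphisms)
  |N(C)_2| = 16 (composable pairs)
Total = 5 + 10 + 16 = 31

31


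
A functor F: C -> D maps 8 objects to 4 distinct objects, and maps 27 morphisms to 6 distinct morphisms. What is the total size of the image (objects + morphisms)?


The image of F consists of distinct objects and distinct morphisms.
|Im(F)| on objects = 4
|Im(F)| on morphisms = 6
Total image cardinality = 4 + 6 = 10

10


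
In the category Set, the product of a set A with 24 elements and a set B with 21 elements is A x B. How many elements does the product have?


In Set, the product A x B is the Cartesian product.
By the universal property, |A x B| = |A| * |B|.
|A x B| = 24 * 21 = 504

504


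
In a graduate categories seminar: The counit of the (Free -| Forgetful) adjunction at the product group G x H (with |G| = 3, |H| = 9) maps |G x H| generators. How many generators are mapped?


The counit epsilon_K: F(U(K)) -> K of the Free-Forgetful adjunction
maps |K| generators of F(U(K)) into K. For K = G x H (the product group),
|G x H| = |G| * |H|.
Total generators mapped = 3 * 9 = 27.

27


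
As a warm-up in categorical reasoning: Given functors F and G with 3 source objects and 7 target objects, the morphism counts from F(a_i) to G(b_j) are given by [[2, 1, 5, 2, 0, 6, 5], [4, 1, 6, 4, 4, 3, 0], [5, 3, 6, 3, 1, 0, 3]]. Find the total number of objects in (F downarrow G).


Objects of (F downarrow G) are triples (a, b, h: F(a)->G(b)).
The count equals the sum of all entries in the hom-matrix.
sum(row 0) = 21
sum(row 1) = 22
sum(row 2) = 21
Grand total = 64

64


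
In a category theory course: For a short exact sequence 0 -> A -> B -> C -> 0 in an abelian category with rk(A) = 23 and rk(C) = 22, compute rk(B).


For a short exact sequence 0 -> A -> B -> C -> 0,
rank is additive: rank(B) = rank(A) + rank(C).
rank(B) = 23 + 22 = 45

45


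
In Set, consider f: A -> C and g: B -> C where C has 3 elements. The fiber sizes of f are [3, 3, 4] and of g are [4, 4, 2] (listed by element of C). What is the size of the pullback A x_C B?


The pullback A x_C B consists of pairs (a, b) with f(a) = g(b).
For each element c in C, the fiber product has |f^-1(c)| * |g^-1(c)| elements.
Summing over C: 3 * 4 + 3 * 4 + 4 * 2
= 12 + 12 + 8 = 32

32


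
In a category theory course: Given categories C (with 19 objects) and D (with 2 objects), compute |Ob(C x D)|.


The product category C x D has objects that are pairs (c, d).
Number of pairs = |Ob(C)| * |Ob(D)| = 19 * 2 = 38

38


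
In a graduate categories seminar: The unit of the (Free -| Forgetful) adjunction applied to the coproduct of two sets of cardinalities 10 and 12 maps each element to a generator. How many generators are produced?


The unit eta_X: X -> U(F(X)) of the Free-Forgetful adjunction
maps each element of X to a generator of F(X). For X = S + T (disjoint
union in Set), |S + T| = |S| + |T|.
Total mappings = 10 + 12 = 22.

22


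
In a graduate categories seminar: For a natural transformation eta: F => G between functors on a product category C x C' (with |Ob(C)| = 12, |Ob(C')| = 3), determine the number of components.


A natural transformation eta: F => G assigns one component morphism per
object of the domain category.
The domain is the product category C x C', so
|Ob(C x C')| = |Ob(C)| * |Ob(C')| = 12 * 3 = 36.
Therefore eta has 36 component morphisms.

36


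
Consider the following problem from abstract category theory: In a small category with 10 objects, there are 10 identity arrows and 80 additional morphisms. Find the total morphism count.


Each object has an identity morphism, giving 10 identities.
Adding the 80 non-identity morphisms:
Total = 10 + 80 = 90

90


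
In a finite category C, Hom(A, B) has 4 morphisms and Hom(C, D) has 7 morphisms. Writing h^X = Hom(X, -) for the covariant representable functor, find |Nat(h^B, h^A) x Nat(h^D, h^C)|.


By the Yoneda lemma, Nat(h^B, h^A) is isomorphic to Hom(A, B),
so |Nat(h^B, h^A)| = |Hom(A, B)| and |Nat(h^D, h^C)| = |Hom(C, D)|.
|Hom(A, B)| = 4, |Hom(C, D)| = 7.
|Nat(h^B, h^A) x Nat(h^D, h^C)| = 4 * 7 = 28

28


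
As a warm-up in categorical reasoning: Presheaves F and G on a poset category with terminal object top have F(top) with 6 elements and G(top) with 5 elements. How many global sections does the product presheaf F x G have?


Global sections of a presheaf on a poset with terminal top satisfy
Gamma(H) ~ H(top). Presheaves admit pointwise products, so
(F x G)(top) = F(top) x G(top) (Cartesian product).
|Gamma(F x G)| = |F(top)| * |G(top)| = 6 * 5 = 30.

30


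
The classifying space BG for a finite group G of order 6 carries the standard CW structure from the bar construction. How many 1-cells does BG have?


In the bar-construction CW model of BG, the n-cells are indexed by
n-tuples [g_1|...|g_n] of non-identity elements of G (degenerate
simplices with some g_i = e do not contribute cells), so there are
(|G| - 1)^n n-cells.
For dim = 1 with |G| = 6:
cells = (6 - 1)^1 = 5^1 = 5

5


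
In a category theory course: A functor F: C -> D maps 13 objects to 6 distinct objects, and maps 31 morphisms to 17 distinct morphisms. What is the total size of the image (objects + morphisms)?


The image of F consists of distinct objects and distinct morphisms.
|Im(F)| on objects = 6
|Im(F)| on morphisms = 17
Total image cardinality = 6 + 17 = 23

23


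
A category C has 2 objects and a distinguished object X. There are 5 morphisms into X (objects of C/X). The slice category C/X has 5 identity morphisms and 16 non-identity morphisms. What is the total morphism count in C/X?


In the slice category C/X, objects are morphisms to X.
Identity morphisms: 5 (one per object of C/X).
Non-identity morphisms: 16.
Total = 5 + 16 = 21

21


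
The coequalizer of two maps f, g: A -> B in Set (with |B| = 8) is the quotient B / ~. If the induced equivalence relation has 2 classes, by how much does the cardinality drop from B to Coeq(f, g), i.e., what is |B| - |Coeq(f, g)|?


The coequalizer Coeq(f, g) = B / ~ has one element per equivalence class.
|B| = 8, |Coeq(f, g)| = 2.
|B| - |Coeq(f, g)| = 8 - 2 = 6.

6


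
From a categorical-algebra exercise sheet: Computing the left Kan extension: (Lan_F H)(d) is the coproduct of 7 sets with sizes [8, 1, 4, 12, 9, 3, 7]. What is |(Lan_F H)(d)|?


Pointwise, the left Kan extension (Lan_F H)(d) is the colimit, indexed
by the comma category (F downarrow d), of H composed with the
projection (F downarrow d) -> C. Here that colimit is given
as a coproduct (disjoint union) of sets, so its cardinality is the
sum of the sizes of the summands.
Coproduct of sets with sizes: 8 + 1 + 4 + 12 + 9 + 3 + 7
= 44

44


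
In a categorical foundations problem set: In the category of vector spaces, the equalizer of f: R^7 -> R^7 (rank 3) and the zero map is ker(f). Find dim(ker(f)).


The equalizer of f and the zero map is ker(f).
By the rank-nullity theorem: dim(ker(f)) = dim(domain) - rank(f).
dim(ker(f)) = 7 - 3 = 4

4


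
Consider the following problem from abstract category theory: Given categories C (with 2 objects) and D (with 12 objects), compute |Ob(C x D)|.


The product category C x D has objects that are pairs (c, d).
Number of pairs = |Ob(C)| * |Ob(D)| = 2 * 12 = 24

24


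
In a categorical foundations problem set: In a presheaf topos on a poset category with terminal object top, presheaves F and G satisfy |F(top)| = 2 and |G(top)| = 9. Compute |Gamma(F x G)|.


Global sections of a presheaf on a poset with terminal top satisfy
Gamma(H) ~ H(top). Presheaves admit pointwise products, so
(F x G)(top) = F(top) x G(top) (Cartesian product).
|Gamma(F x G)| = |F(top)| * |G(top)| = 2 * 9 = 18.

18


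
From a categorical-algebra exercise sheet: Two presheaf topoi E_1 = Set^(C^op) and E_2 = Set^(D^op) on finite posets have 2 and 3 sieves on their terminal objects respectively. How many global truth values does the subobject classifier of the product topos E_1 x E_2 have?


In a product of presheaf topoi E_1 x E_2, the subobject classifier
is Omega = Omega_1 x Omega_2 (componentwise), so
|Omega(top)| = |Omega_1(top_1)| * |Omega_2(top_2)|.
= 2 * 3 = 6.

6


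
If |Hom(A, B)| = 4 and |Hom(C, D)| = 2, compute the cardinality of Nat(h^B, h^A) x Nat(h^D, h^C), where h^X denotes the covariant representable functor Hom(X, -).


By the Yoneda lemma, Nat(h^B, h^A) is isomorphic to Hom(A, B),
so |Nat(h^B, h^A)| = |Hom(A, B)| and |Nat(h^D, h^C)| = |Hom(C, D)|.
|Hom(A, B)| = 4, |Hom(C, D)| = 2.
|Nat(h^B, h^A) x Nat(h^D, h^C)| = 4 * 2 = 8

8


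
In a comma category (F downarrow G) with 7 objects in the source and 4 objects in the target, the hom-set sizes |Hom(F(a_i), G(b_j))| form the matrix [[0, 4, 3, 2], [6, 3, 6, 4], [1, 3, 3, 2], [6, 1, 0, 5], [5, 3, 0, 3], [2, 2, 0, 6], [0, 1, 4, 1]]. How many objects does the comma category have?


Objects of (F downarrow G) are triples (a, b, h: F(a)->G(b)).
The count equals the sum of all entries in the hom-matrix.
sum(row 0) = 9
sum(row 1) = 19
sum(row 2) = 9
sum(row 3) = 12
sum(row 4) = 11
sum(row 5) = 10
sum(row 6) = 6
Grand total = 76

76


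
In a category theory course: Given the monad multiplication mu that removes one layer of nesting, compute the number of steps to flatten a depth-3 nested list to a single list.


Each application of mu: T^2 -> T removes one layer of nesting.
Starting at depth 3 (i.e., T^3(X)), we need to reach T(X).
Number of mu applications = 3 - 1 = 2

2


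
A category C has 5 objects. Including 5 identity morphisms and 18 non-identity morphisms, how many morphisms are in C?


Each object has an identity morphism, giving 5 identities.
Adding the 18 non-identity morphisms:
Total = 5 + 18 = 23

23


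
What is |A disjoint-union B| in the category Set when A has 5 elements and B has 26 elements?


In Set, the coproduct A + B is the disjoint union.
|A + B| = |A| + |B| = 5 + 26 = 31

31


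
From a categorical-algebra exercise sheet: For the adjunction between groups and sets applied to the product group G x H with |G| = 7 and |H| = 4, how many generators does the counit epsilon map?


The counit epsilon_K: F(U(K)) -> K of the Free-Forgetful adjunction
maps |K| generators of F(U(K)) into K. For K = G x H (the product group),
|G x H| = |G| * |H|.
Total generators mapped = 7 * 4 = 28.

28


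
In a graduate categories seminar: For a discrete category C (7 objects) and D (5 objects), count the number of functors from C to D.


A functor from a discrete category C to D is determined by
where each object maps. Each of the 7 objects of C can map
to any of the 5 objects of D independently.
Number of functors = 5^7 = 78125

78125


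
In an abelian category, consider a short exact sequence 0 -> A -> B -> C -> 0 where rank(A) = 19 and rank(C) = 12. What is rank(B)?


For a short exact sequence 0 -> A -> B -> C -> 0,
rank is additive: rank(B) = rank(A) + rank(C).
rank(B) = 19 + 12 = 31

31


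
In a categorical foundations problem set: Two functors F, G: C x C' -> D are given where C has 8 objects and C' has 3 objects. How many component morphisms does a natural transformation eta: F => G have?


A natural transformation eta: F => G assigns one component morphism per
object of the domain category.
The domain is the product category C x C', so
|Ob(C x C')| = |Ob(C)| * |Ob(C')| = 8 * 3 = 24.
Therefore eta has 24 component morphisms.

24


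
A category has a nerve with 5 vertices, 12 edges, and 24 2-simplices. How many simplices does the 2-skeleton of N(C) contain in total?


The 2-skeleton of the nerve N(C) consists of simplices in dimensions 0, 1, 2:
  |N(C)_0| = 5 (objects)
  |N(C)_1| = 12 (morphisms)
  |N(C)_2| = 24 (composable pairs)
Total = 5 + 12 + 24 = 41

41


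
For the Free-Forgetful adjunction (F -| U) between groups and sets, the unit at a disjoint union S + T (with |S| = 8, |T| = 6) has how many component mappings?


The unit eta_X: X -> U(F(X)) of the Free-Forgetful adjunction
maps each element of X to a generator of F(X). For X = S + T (disjoint
union in Set), |S + T| = |S| + |T|.
Total mappings = 8 + 6 = 14.

14


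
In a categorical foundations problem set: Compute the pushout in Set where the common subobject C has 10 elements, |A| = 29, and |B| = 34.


The pushout A +_C B identifies the images of C in A and B.
|A +_C B| = |A| + |B| - |C| (for injections).
= 29 + 34 - 10 = 53

53


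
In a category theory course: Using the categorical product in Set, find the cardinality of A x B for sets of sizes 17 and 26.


In Set, the product A x B is the Cartesian product.
By the universal property, |A x B| = |A| * |B|.
|A x B| = 17 * 26 = 442

442


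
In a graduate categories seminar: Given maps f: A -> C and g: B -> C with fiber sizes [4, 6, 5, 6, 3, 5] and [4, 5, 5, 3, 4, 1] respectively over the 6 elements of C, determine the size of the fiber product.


The pullback A x_C B consists of pairs (a, b) with f(a) = g(b).
For each element c in C, the fiber product has |f^-1(c)| * |g^-1(c)| elements.
Summing over C: 4 * 4 + 6 * 5 + 5 * 5 + 6 * 3 + 3 * 4 + 5 * 1
= 16 + 30 + 25 + 18 + 12 + 5 = 106

106


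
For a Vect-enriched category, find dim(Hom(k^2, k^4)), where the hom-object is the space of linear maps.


In Vect-enriched categories, Hom(k^n, k^m) is the space of m x n matrices.
dim(Hom(k^2, k^4)) = 4 * 2 = 8

8


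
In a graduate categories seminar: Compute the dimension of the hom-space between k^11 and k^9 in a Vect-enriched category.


In Vect-enriched categories, Hom(k^n, k^m) is the space of m x n matrices.
dim(Hom(k^11, k^9)) = 9 * 11 = 99

99


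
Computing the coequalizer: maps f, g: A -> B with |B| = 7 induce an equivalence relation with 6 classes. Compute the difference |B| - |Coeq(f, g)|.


The coequalizer Coeq(f, g) = B / ~ has one element per equivalence class.
|B| = 7, |Coeq(f, g)| = 6.
|B| - |Coeq(f, g)| = 7 - 6 = 1.

1


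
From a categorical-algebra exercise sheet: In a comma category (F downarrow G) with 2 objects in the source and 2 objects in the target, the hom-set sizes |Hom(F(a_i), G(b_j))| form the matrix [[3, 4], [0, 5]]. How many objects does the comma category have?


Objects of (F downarrow G) are triples (a, b, h: F(a)->G(b)).
The count equals the sum of all entries in the hom-matrix.
sum(row 0) = 7
sum(row 1) = 5
Grand total = 12

12


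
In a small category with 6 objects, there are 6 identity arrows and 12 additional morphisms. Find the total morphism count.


Each object has an identity morphism, giving 6 identities.
Adding the 12 non-identity morphisms:
Total = 6 + 12 = 18

18


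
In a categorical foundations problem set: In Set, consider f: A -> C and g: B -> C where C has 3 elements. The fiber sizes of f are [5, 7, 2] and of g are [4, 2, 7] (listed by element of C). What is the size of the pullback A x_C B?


The pullback A x_C B consists of pairs (a, b) with f(a) = g(b).
For each element c in C, the fiber product has |f^-1(c)| * |g^-1(c)| elements.
Summing over C: 5 * 4 + 7 * 2 + 2 * 7
= 20 + 14 + 14 = 48

48


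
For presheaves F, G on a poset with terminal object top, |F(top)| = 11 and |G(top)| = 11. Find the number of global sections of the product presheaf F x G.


Global sections of a presheaf on a poset with terminal top satisfy
Gamma(H) ~ H(top). Presheaves admit pointwise products, so
(F x G)(top) = F(top) x G(top) (Cartesian product).
|Gamma(F x G)| = |F(top)| * |G(top)| = 11 * 11 = 121.

121


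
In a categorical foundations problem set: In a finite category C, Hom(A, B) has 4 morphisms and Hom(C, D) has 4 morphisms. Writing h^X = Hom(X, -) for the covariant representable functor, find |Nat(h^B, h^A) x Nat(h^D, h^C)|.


By the Yoneda lemma, Nat(h^B, h^A) is isomorphic to Hom(A, B),
so |Nat(h^B, h^A)| = |Hom(A, B)| and |Nat(h^D, h^C)| = |Hom(C, D)|.
|Hom(A, B)| = 4, |Hom(C, D)| = 4.
|Nat(h^B, h^A) x Nat(h^D, h^C)| = 4 * 4 = 16

16


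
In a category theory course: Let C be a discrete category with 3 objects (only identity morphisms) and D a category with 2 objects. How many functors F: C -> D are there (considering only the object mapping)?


A functor from a discrete category C to D is determined by
where each object maps. Each of the 3 objects of C can map
to any of the 2 objects of D independently.
Number of functors = 2^3 = 8

8


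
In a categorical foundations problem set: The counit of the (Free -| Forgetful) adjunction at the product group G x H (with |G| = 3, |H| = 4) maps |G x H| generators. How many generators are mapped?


The counit epsilon_K: F(U(K)) -> K of the Free-Forgetful adjunction
maps |K| generators of F(U(K)) into K. For K = G x H (the product group),
|G x H| = |G| * |H|.
Total generators mapped = 3 * 4 = 12.

12


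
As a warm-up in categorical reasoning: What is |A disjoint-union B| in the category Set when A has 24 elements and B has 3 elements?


In Set, the coproduct A + B is the disjoint union.
|A + B| = |A| + |B| = 24 + 3 = 27

27


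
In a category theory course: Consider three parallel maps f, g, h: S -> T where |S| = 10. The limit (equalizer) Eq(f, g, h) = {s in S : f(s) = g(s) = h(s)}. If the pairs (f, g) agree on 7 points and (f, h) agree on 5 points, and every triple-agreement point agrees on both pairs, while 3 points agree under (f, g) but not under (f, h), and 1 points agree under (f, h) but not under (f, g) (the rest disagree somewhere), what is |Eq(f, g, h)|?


Eq(f, g, h) is the triple-agreement set: points in S where all three
maps take the same value. Using inclusion-exclusion on the pairwise data:
Pair (f, g) agrees on 7 points; pair (f, h) on 5 points.
Points agreeing under (f, g) but not (f, h) = 3; under (f, h) but not (f, g) = 1.
Triple-agreement = agreement-in-(f, g) minus points that agree under (f, g) but not (f, h):
|Eq(f, g, h)| = 7 - 3 = 4
(cross-check via (f, h): 5 - 1 = 4.)

4


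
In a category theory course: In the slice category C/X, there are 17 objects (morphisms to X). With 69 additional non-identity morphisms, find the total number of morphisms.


In the slice category C/X, objects are morphisms to X.
Identity morphisms: 17 (one per object of C/X).
Non-identity morphisms: 69.
Total = 17 + 69 = 86

86


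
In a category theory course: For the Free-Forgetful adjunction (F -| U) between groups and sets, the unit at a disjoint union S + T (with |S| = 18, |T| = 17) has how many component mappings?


The unit eta_X: X -> U(F(X)) of the Free-Forgetful adjunction
maps each element of X to a generator of F(X). For X = S + T (disjoint
union in Set), |S + T| = |S| + |T|.
Total mappings = 18 + 17 = 35.

35


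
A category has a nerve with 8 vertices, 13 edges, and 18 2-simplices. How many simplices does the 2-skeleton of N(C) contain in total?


The 2-skeleton of the nerve N(C) consists of simplices in dimensions 0, 1, 2:
  |N(C)_0| = 8 (objects)
  |N(C)_1| = 13 (morphisms)
  |N(C)_2| = 18 (composable pairs)
Total = 8 + 13 + 18 = 39

39


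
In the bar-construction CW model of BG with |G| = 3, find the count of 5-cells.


In the bar-construction CW model of BG, the n-cells are indexed by
n-tuples [g_1|...|g_n] of non-identity elements of G (degenerate
simplices with some g_i = e do not contribute cells), so there are
(|G| - 1)^n n-cells.
For dim = 5 with |G| = 3:
cells = (3 - 1)^5 = 2^5 = 32

32


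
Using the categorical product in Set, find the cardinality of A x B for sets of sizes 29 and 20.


In Set, the product A x B is the Cartesian product.
By the universal property, |A x B| = |A| * |B|.
|A x B| = 29 * 20 = 580

580


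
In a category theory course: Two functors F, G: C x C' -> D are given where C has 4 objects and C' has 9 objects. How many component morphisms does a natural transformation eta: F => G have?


A natural transformation eta: F => G assigns one component morphism per
object of the domain category.
The domain is the product category C x C', so
|Ob(C x C')| = |Ob(C)| * |Ob(C')| = 4 * 9 = 36.
Therefore eta has 36 component morphisms.

36


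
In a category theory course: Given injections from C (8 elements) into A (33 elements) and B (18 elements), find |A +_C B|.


The pushout A +_C B identifies the images of C in A and B.
|A +_C B| = |A| + |B| - |C| (for injections).
= 33 + 18 - 8 = 43

43


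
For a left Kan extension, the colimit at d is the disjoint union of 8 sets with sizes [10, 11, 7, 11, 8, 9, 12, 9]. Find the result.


Pointwise, the left Kan extension (Lan_F H)(d) is the colimit, indexed
by the comma category (F downarrow d), of H composed with the
projection (F downarrow d) -> C. Here that colimit is given
as a coproduct (disjoint union) of sets, so its cardinality is the
sum of the sizes of the summands.
Coproduct of sets with sizes: 10 + 11 + 7 + 11 + 8 + 9 + 12 + 9
= 77

77


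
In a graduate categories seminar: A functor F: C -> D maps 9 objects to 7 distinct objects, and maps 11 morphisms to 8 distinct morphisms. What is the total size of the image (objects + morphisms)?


The image of F consists of distinct objects and distinct morphisms.
|Im(F)| on objects = 7
|Im(F)| on morphisms = 8
Total image cardinality = 7 + 8 = 15

15


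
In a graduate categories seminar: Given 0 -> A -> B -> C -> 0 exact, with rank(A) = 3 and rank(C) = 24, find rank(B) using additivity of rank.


For a short exact sequence 0 -> A -> B -> C -> 0,
rank is additive: rank(B) = rank(A) + rank(C).
rank(B) = 3 + 24 = 27

27


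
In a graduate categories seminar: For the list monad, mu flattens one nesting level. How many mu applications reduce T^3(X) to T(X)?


Each application of mu: T^2 -> T removes one layer of nesting.
Starting at depth 3 (i.e., T^3(X)), we need to reach T(X).
Number of mu applications = 3 - 1 = 2

2


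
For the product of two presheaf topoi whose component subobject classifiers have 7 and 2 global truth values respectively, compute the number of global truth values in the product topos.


In a product of presheaf topoi E_1 x E_2, the subobject classifier
is Omega = Omega_1 x Omega_2 (componentwise), so
|Omega(top)| = |Omega_1(top_1)| * |Omega_2(top_2)|.
= 7 * 2 = 14.

14


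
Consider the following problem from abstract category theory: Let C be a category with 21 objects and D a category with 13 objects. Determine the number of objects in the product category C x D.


The product category C x D has objects that are pairs (c, d).
Number of pairs = |Ob(C)| * |Ob(D)| = 21 * 13 = 273

273


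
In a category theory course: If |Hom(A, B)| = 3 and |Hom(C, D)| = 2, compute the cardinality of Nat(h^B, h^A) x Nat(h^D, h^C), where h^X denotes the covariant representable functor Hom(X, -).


By the Yoneda lemma, Nat(h^B, h^A) is isomorphic to Hom(A, B),
so |Nat(h^B, h^A)| = |Hom(A, B)| and |Nat(h^D, h^C)| = |Hom(C, D)|.
|Hom(A, B)| = 3, |Hom(C, D)| = 2.
|Nat(h^B, h^A) x Nat(h^D, h^C)| = 3 * 2 = 6

6


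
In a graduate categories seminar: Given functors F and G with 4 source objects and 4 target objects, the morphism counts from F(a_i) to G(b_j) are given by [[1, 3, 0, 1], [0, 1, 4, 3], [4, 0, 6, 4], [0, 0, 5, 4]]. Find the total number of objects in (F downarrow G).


Objects of (F downarrow G) are triples (a, b, h: F(a)->G(b)).
The count equals the sum of all entries in the hom-matrix.
sum(row 0) = 5
sum(row 1) = 8
sum(row 2) = 14
sum(row 3) = 9
Grand total = 36

36


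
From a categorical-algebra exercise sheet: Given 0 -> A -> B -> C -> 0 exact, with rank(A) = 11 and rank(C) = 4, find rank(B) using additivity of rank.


For a short exact sequence 0 -> A -> B -> C -> 0,
rank is additive: rank(B) = rank(A) + rank(C).
rank(B) = 11 + 4 = 15

15


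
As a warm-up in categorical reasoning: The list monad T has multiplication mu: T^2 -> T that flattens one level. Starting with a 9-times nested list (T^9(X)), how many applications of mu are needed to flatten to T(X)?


Each application of mu: T^2 -> T removes one layer of nesting.
Starting at depth 9 (i.e., T^9(X)), we need to reach T(X).
Number of mu applications = 9 - 1 = 8

8


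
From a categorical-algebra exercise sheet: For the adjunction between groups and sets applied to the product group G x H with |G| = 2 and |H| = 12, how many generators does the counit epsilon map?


The counit epsilon_K: F(U(K)) -> K of the Free-Forgetful adjunction
maps |K| generators of F(U(K)) into K. For K = G x H (the product group),
|G x H| = |G| * |H|.
Total generators mapped = 2 * 12 = 24.

24


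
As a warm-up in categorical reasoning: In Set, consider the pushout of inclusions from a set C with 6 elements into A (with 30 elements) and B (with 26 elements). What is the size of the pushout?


The pushout A +_C B identifies the images of C in A and B.
|A +_C B| = |A| + |B| - |C| (for injections).
= 30 + 26 - 6 = 50

50


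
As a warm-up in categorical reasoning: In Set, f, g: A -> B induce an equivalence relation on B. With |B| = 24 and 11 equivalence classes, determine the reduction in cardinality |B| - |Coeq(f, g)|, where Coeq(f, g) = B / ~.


The coequalizer Coeq(f, g) = B / ~ has one element per equivalence class.
|B| = 24, |Coeq(f, g)| = 11.
|B| - |Coeq(f, g)| = 24 - 11 = 13.

13


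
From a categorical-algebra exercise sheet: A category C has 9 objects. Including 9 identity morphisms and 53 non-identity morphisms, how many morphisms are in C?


Each object has an identity morphism, giving 9 identities.
Adding the 53 non-identity morphisms:
Total = 9 + 53 = 62

62


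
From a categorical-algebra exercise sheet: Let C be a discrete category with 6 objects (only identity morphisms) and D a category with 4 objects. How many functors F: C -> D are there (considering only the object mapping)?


A functor from a discrete category C to D is determined by
where each object maps. Each of the 6 objects of C can map
to any of the 4 objects of D independently.
Number of functors = 4^6 = 4096

4096


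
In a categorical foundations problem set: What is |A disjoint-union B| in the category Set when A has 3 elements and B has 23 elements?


In Set, the coproduct A + B is the disjoint union.
|A + B| = |A| + |B| = 3 + 23 = 26

26


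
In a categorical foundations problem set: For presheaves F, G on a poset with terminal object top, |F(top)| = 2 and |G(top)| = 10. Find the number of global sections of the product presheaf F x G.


Global sections of a presheaf on a poset with terminal top satisfy
Gamma(H) ~ H(top). Presheaves admit pointwise products, so
(F x G)(top) = F(top) x G(top) (Cartesian product).
|Gamma(F x G)| = |F(top)| * |G(top)| = 2 * 10 = 20.

20


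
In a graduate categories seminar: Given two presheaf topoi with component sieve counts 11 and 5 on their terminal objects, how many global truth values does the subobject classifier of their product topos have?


In a product of presheaf topoi E_1 x E_2, the subobject classifier
is Omega = Omega_1 x Omega_2 (componentwise), so
|Omega(top)| = |Omega_1(top_1)| * |Omega_2(top_2)|.
= 11 * 5 = 55.

55


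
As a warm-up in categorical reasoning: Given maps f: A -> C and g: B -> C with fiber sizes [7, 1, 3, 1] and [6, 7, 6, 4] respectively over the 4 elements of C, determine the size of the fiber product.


The pullback A x_C B consists of pairs (a, b) with f(a) = g(b).
For each element c in C, the fiber product has |f^-1(c)| * |g^-1(c)| elements.
Summing over C: 7 * 6 + 1 * 7 + 3 * 6 + 1 * 4
= 42 + 7 + 18 + 4 = 71

71


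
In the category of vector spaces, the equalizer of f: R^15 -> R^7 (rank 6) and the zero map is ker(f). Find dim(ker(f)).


The equalizer of f and the zero map is ker(f).
By the rank-nullity theorem: dim(ker(f)) = dim(domain) - rank(f).
dim(ker(f)) = 15 - 6 = 9

9


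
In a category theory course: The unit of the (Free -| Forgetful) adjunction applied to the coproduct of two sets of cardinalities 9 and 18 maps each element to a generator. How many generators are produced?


The unit eta_X: X -> U(F(X)) of the Free-Forgetful adjunction
maps each element of X to a generator of F(X). For X = S + T (disjoint
union in Set), |S + T| = |S| + |T|.
Total mappings = 9 + 18 = 27.

27


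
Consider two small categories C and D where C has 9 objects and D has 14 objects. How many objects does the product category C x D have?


The product category C x D has objects that are pairs (c, d).
Number of pairs = |Ob(C)| * |Ob(D)| = 9 * 14 = 126

126


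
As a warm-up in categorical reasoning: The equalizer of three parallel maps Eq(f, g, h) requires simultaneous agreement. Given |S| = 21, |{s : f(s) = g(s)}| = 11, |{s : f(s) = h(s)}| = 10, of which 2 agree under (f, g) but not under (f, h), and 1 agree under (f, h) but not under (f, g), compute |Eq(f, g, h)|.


Eq(f, g, h) is the triple-agreement set: points in S where all three
maps take the same value. Using inclusion-exclusion on the pairwise data:
Pair (f, g) agrees on 11 points; pair (f, h) on 10 points.
Points agreeing under (f, g) but not (f, h) = 2; under (f, h) but not (f, g) = 1.
Triple-agreement = agreement-in-(f, g) minus points that agree under (f, g) but not (f, h):
|Eq(f, g, h)| = 11 - 2 = 9
(cross-check via (f, h): 10 - 1 = 9.)

9


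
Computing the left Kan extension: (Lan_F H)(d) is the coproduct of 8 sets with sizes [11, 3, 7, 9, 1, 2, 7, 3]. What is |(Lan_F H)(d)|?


Pointwise, the left Kan extension (Lan_F H)(d) is the colimit, indexed
by the comma category (F downarrow d), of H composed with the
projection (F downarrow d) -> C. Here that colimit is given
as a coproduct (disjoint union) of sets, so its cardinality is the
sum of the sizes of the summands.
Coproduct of sets with sizes: 11 + 3 + 7 + 9 + 1 + 2 + 7 + 3
= 43

43


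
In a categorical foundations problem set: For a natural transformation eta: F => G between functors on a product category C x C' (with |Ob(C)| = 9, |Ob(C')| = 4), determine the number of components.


A natural transformation eta: F => G assigns one component morphism per
object of the domain category.
The domain is the product category C x C', so
|Ob(C x C')| = |Ob(C)| * |Ob(C')| = 9 * 4 = 36.
Therefore eta has 36 component morphisms.

36
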